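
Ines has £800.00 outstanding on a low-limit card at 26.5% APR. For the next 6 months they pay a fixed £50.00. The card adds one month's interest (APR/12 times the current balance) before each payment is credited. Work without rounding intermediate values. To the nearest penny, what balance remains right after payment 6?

Monthly rate r = 26.5%/12 = 2.20833% = 0.0220833.
Each month: B ← B·(1+r) − £50.00.
Month 1: interest £17.67; balance after payment £767.67.
Month 2: interest £16.95; balance after payment £734.62.
Month 3: interest £16.22; balance after payment £700.84.
Month 4: interest £15.48; balance after payment £666.32.
Month 5: interest £14.71; balance after payment £631.03.
Month 6: interest £13.94; balance after payment £594.97.

£594.97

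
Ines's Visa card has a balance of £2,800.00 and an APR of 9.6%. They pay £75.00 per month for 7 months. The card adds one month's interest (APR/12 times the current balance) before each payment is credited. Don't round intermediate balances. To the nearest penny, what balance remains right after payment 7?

£2,422.84

Monthly rate r = 9.6%/12 = 0.8% = 0.008.
Each month: B ← B·(1+r) − £75.00.
Month 1: interest £22.40; balance after payment £2,747.40.
Month 2: interest £21.98; balance after payment £2,694.38.
Month 3: interest £21.56; balance after payment £2,640.93.
Month 4: interest £21.13; balance after payment £2,587.06.
Month 5: interest £20.70; balance after payment £2,532.76.
Month 6: interest £20.26; balance after payment £2,478.02.
Month 7: interest £19.82; balance after payment £2,422.84.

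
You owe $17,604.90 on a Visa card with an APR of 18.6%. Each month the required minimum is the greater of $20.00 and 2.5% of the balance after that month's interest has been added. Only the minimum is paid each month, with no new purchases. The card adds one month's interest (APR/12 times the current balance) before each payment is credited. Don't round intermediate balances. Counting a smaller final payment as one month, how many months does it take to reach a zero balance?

Monthly rate r = 18.6%/12 = 1.55% = 0.0155.
While 2.5% of the post-interest balance exceeds $20.00, each month B ← (B·(1+r))·(1 − 0.025), i.e. B shrinks by the factor (1+r)·0.975 = 0.99011.
This holds for months 1–313. Entering month 314 the balance is $785.05; 2.5% of the post-interest balance is now below $20.00, so the flat $20.00 minimum applies from here.
From month 314 a fixed $20.00 at rate r clears $785.05 in 61 more payments. Total: 313 + 61 = 374 months.

374 months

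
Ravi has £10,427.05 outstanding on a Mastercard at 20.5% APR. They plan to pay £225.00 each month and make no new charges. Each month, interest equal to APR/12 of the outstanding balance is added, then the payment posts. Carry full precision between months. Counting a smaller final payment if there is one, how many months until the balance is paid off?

Monthly rate r = 20.5%/12 = 1.70833% = 0.0170833.
Recurrence: B ← B·(1+r) − £225.00.
Month 1: interest £178.13; balance after payment £10,380.18.
Month 2: interest £177.33; balance after payment £10,332.51.
Closed form: n = −ln(1 − rB₀/P)/ln(1+r) = −ln(0.20832)/ln(1.01708) ≈ 92.608, so the balance reaches zero during payment 93.

93 payments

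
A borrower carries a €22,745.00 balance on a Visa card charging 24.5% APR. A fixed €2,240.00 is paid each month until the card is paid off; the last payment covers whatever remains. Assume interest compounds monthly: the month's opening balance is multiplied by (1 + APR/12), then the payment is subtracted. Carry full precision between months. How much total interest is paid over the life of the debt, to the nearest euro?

Monthly rate r = 24.5%/12 = 2.04167% = 0.0204167.
Payoff takes n = ⌈−ln(1 − rB₀/P)/ln(1+r)⌉ = ⌈11.495⌉ = 12 payments; the last is €1,114.31.
Total paid = 11·€2,240.00 + €1,114.31 = €25,754.31.
Total interest = total paid − principal = €25,754.31 − €22,745.00 = €3,009.31.

€3,009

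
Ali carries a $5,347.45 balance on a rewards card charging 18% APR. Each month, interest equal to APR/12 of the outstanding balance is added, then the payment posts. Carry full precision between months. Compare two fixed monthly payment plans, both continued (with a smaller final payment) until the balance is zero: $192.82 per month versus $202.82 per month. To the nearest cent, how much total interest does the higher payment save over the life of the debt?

$108.89

Monthly rate r = 18%/12 = 1.5% = 0.015.
At $192.82/mo: n = ⌈−ln(1 − rB₀/P)/ln(1+r)⌉ = 37 payments (last $24.14); total interest = total paid − $5,347.45 = $1,618.21.
At $202.82/mo: 34 payments (last $163.71); total interest $1,509.32.
Interest saved = $1,618.21 − $1,509.32 = $108.89.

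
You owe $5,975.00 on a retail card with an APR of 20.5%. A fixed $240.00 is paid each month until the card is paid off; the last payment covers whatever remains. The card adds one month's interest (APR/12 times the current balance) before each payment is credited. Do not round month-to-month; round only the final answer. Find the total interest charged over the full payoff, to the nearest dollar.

$1,874

Monthly rate r = 20.5%/12 = 1.70833% = 0.0170833.
Payoff takes n = ⌈−ln(1 − rB₀/P)/ln(1+r)⌉ = ⌈32.700⌉ = 33 payments; the last is $168.52.
Total paid = 32·$240.00 + $168.52 = $7,848.52.
Total interest = total paid − principal = $7,848.52 − $5,975.00 = $1,873.52.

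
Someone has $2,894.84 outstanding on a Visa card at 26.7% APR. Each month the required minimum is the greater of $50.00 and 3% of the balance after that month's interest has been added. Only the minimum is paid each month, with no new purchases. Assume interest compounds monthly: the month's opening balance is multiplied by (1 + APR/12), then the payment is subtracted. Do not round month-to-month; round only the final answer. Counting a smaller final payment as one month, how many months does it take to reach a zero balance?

Monthly rate r = 26.7%/12 = 2.225% = 0.02225.
While 3% of the post-interest balance exceeds $50.00, each month B ← (B·(1+r))·(1 − 0.03), i.e. B shrinks by the factor (1+r)·0.97 = 0.99158.
This holds for months 1–68. Entering month 69 the balance is $1,629.25; 3% of the post-interest balance is now below $50.00, so the flat $50.00 minimum applies from here.
From month 69 a fixed $50.00 at rate r clears $1,629.25 in 59 more payments. Total: 68 + 59 = 127 months.

127 months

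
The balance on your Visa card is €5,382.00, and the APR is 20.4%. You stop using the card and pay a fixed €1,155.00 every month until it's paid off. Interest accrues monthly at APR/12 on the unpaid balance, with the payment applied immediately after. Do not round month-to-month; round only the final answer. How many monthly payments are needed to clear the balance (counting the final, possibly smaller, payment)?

5 months

Monthly rate r = 20.4%/12 = 1.7% = 0.017.
Recurrence: B ← B·(1+r) − €1,155.00.
Month 1: interest €91.49; balance after payment €4,318.49.
Month 2: interest €73.41; balance after payment €3,236.91.
Month 3: interest €55.03; balance after payment €2,136.94.
Month 4: interest €36.33; balance after payment €1,018.26.
Month 5: interest €17.31; balance after payment €0.00.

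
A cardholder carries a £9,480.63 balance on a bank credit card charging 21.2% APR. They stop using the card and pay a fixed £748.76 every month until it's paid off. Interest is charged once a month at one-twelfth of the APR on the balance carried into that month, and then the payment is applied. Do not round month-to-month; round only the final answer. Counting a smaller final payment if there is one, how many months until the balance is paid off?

Monthly rate r = 21.2%/12 = 1.76667% = 0.0176667.
Recurrence: B ← B·(1+r) − £748.76.
Month 1: interest £167.49; balance after payment £8,899.36.
Month 2: interest £157.22; balance after payment £8,307.82.
Closed form: n = −ln(1 − rB₀/P)/ln(1+r) = −ln(0.77631)/ln(1.01767) ≈ 14.459, so the balance reaches zero during payment 15.

15 months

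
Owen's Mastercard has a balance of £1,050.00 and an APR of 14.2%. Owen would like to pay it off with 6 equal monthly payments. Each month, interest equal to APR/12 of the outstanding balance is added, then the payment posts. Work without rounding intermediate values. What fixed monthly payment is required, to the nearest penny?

Monthly rate r = 14.2%/12 = 1.18333% = 0.0118333.
Level-payment amortization: P = B₀·r / (1 − (1+r)^(−n)) = 1050.00·0.0118333 / (1 − 1.01183^(−6)).
Denominator 1 − (1+r)^(−6) = 0.0681497951.
P = 12.425 / 0.0681497951 ≈ 182.32.

£182.32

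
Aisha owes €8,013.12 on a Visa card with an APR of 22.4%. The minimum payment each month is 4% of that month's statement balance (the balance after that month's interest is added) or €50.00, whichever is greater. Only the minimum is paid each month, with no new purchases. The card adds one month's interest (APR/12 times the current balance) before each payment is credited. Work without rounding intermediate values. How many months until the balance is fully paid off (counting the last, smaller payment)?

118 months

Monthly rate r = 22.4%/12 = 1.86667% = 0.0186667.
While 4% of the post-interest balance exceeds €50.00, each month B ← (B·(1+r))·(1 − 0.04), i.e. B shrinks by the factor (1+r)·0.96 = 0.97792.
This holds for months 1–85. Entering month 86 the balance is €1,201.11; 4% of the post-interest balance is now below €50.00, so the flat €50.00 minimum applies from here.
From month 86 a fixed €50.00 at rate r clears €1,201.11 in 33 more payments. Total: 85 + 33 = 118 months.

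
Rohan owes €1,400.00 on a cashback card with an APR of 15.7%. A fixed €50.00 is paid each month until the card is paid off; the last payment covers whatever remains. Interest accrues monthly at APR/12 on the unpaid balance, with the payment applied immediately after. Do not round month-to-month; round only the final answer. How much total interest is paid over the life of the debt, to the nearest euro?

Monthly rate r = 15.7%/12 = 1.30833% = 0.0130833.
Payoff takes n = ⌈−ln(1 − rB₀/P)/ln(1+r)⌉ = ⌈35.099⌉ = 36 payments; the last is €4.97.
Total paid = 35·€50.00 + €4.97 = €1,754.97.
Total interest = total paid − principal = €1,754.97 − €1,400.00 = €354.97.

€355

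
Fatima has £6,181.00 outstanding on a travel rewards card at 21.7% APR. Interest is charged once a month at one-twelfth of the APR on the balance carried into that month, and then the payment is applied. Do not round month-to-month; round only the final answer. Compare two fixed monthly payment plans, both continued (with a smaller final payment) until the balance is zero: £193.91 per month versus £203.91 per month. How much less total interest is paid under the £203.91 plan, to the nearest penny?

£255.45

Monthly rate r = 21.7%/12 = 1.80833% = 0.0180833.
At £193.91/mo: n = ⌈−ln(1 − rB₀/P)/ln(1+r)⌉ = 48 payments (last £180.62); total interest = total paid − £6,181.00 = £3,113.39.
At £203.91/mo: 45 payments (last £66.90); total interest £2,857.94.
Interest saved = £3,113.39 − £2,857.94 = £255.45.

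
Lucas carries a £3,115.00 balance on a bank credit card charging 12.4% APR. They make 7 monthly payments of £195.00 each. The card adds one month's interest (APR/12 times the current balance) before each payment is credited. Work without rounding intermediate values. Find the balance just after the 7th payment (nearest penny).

Monthly rate r = 12.4%/12 = 1.03333% = 0.0103333.
Each month: B ← B·(1+r) − £195.00.
Month 1: interest £32.19; balance after payment £2,952.19.
Month 2: interest £30.51; balance after payment £2,787.69.
Month 3: interest £28.81; balance after payment £2,621.50.
Month 4: interest £27.09; balance after payment £2,453.59.
Month 5: interest £25.35; balance after payment £2,283.94.
Month 6: interest £23.60; balance after payment £2,112.54.
Month 7: interest £21.83; balance after payment £1,939.37.

£1,939.37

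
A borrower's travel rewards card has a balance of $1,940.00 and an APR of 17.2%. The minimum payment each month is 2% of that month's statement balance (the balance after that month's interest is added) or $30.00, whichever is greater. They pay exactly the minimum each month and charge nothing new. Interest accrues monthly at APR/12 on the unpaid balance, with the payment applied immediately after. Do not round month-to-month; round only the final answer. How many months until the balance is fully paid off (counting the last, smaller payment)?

Monthly rate r = 17.2%/12 = 1.43333% = 0.0143333.
While 2% of the post-interest balance exceeds $30.00, each month B ← (B·(1+r))·(1 − 0.02), i.e. B shrinks by the factor (1+r)·0.98 = 0.99405.
This holds for months 1–46. Entering month 47 the balance is $1,474.05; 2% of the post-interest balance is now below $30.00, so the flat $30.00 minimum applies from here.
From month 47 a fixed $30.00 at rate r clears $1,474.05 in 86 more payments. Total: 46 + 86 = 132 months.

132 months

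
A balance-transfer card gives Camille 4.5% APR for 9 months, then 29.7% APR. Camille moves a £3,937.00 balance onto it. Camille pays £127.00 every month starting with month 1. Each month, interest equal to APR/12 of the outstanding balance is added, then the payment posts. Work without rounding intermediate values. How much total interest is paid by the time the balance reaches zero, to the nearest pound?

Promo months 1–9 at r₀ = 4.5%/12 = 0.00375; months 10+ at r₁ = 29.7%/12 = 0.02475.
After month 9: iterate B ← B·(1+r₀) − £127.00 for 9 months → £2,911.59.
Then at r₁ with £127.00/mo: n₂ = −ln(1 − r₁·B/P)/ln(1+r₁) ≈ 34.27 → 35 more payments.
Total paid = 43·£127.00 + £35.23 = £5,496.23; interest = £5,496.23 − £3,937.00 = £1,559.23.

£1,559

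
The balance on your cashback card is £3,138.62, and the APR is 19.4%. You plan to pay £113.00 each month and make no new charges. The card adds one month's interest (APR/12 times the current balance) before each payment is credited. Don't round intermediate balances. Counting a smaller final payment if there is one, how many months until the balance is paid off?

38 months

Monthly rate r = 19.4%/12 = 1.61667% = 0.0161667.
Recurrence: B ← B·(1+r) − £113.00.
Month 1: interest £50.74; balance after payment £3,076.36.
Month 2: interest £49.73; balance after payment £3,013.10.
Closed form: n = −ln(1 − rB₀/P)/ln(1+r) = −ln(0.55096)/ln(1.01617) ≈ 37.168, so the balance reaches zero during payment 38.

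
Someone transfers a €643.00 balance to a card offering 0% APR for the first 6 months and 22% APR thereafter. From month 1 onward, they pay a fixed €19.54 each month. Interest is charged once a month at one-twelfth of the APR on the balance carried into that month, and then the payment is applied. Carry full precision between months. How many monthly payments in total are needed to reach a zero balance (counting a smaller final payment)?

44 payments

Promo months 1–6 at r₀ = 0%/12 = 0; months 7+ at r₁ = 22%/12 = 0.0183333.
After month 6 (no interest yet): B = €643.00 − 6·€19.54 = €525.76.
Then at r₁ with €19.54/mo: n₂ = −ln(1 − r₁·B/P)/ln(1+r₁) ≈ 37.42 → 38 more payments.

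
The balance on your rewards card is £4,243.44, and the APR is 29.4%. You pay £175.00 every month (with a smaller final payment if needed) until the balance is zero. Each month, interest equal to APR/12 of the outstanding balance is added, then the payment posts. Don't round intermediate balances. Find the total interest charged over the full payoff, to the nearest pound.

Monthly rate r = 29.4%/12 = 2.45% = 0.0245.
Payoff takes n = ⌈−ln(1 − rB₀/P)/ln(1+r)⌉ = ⌈37.249⌉ = 38 payments; the last is £43.99.
Total paid = 37·£175.00 + £43.99 = £6,518.99.
Total interest = total paid − principal = £6,518.99 − £4,243.44 = £2,275.55.

£2,276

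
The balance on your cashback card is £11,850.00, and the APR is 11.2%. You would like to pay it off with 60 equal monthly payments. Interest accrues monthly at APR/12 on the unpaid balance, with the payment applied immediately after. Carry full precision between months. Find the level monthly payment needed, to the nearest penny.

£258.83

Monthly rate r = 11.2%/12 = 0.933333% = 0.00933333.
Level-payment amortization: P = B₀·r / (1 − (1+r)^(−n)) = 11850.00·0.00933333 / (1 − 1.00933^(−60)).
Denominator 1 − (1+r)^(−60) = 0.427305472.
P = 110.6 / 0.427305472 ≈ 258.83.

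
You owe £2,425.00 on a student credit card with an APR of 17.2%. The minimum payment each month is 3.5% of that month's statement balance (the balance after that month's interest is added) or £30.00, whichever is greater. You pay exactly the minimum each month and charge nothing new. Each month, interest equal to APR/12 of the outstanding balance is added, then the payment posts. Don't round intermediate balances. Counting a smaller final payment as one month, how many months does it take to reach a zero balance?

Monthly rate r = 17.2%/12 = 1.43333% = 0.0143333.
While 3.5% of the post-interest balance exceeds £30.00, each month B ← (B·(1+r))·(1 − 0.035), i.e. B shrinks by the factor (1+r)·0.965 = 0.97883.
This holds for months 1–50. Entering month 51 the balance is £831.98; 3.5% of the post-interest balance is now below £30.00, so the flat £30.00 minimum applies from here.
From month 51 a fixed £30.00 at rate r clears £831.98 in 36 more payments. Total: 50 + 36 = 86 months.

86 months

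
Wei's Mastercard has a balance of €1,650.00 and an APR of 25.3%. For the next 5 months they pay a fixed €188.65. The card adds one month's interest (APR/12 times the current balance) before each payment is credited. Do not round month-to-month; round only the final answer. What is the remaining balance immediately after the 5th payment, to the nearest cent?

Monthly rate r = 25.3%/12 = 2.10833% = 0.0210833.
Each month: B ← B·(1+r) − €188.65.
Month 1: interest €34.79; balance after payment €1,496.14.
Month 2: interest €31.54; balance after payment €1,339.03.
Month 3: interest €28.23; balance after payment €1,178.61.
Month 4: interest €24.85; balance after payment €1,014.81.
Month 5: interest €21.40; balance after payment €847.56.

€847.56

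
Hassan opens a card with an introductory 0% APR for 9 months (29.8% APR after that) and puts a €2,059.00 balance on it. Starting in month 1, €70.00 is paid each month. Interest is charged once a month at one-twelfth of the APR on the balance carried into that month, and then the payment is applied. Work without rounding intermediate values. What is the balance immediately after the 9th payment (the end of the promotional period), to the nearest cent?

€1,429.00

Promo months 1–9 at r₀ = 0%/12 = 0; months 10+ at r₁ = 29.8%/12 = 0.0248333.
After month 9 (no interest yet): B = €2,059.00 − 9·€70.00 = €1,429.00.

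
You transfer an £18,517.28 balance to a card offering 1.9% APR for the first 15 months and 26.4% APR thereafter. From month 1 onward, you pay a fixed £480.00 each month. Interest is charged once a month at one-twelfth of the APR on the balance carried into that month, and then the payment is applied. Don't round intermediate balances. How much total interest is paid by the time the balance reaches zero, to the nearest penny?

Promo months 1–15 at r₀ = 1.9%/12 = 0.00158333; months 16+ at r₁ = 26.4%/12 = 0.022.
After month 15: iterate B ← B·(1+r₀) − £480.00 for 15 months → £11,681.62.
Then at r₁ with £480.00/mo: n₂ = −ln(1 − r₁·B/P)/ln(1+r₁) ≈ 35.23 → 36 more payments.
Total paid = 50·£480.00 + £109.95 = £24,109.95; interest = £24,109.95 − £18,517.28 = £5,592.67.

£5,592.67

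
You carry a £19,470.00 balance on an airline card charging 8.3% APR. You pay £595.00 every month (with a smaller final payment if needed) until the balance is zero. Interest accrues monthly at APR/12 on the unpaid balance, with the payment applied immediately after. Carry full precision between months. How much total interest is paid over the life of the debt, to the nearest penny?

Monthly rate r = 8.3%/12 = 0.691667% = 0.00691667.
Payoff takes n = ⌈−ln(1 − rB₀/P)/ln(1+r)⌉ = ⌈37.229⌉ = 38 payments; the last is £136.46.
Total paid = 37·£595.00 + £136.46 = £22,151.46.
Total interest = total paid − principal = £22,151.46 − £19,470.00 = £2,681.46.

£2,681.46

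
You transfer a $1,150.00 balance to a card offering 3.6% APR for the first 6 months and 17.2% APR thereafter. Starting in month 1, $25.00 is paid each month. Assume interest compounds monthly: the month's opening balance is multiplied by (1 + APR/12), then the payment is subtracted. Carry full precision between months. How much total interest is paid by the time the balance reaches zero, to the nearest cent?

$543.46

Promo months 1–6 at r₀ = 3.6%/12 = 0.003; months 7+ at r₁ = 17.2%/12 = 0.0143333.
After month 6: iterate B ← B·(1+r₀) − $25.00 for 6 months → $1,019.73.
Then at r₁ with $25.00/mo: n₂ = −ln(1 − r₁·B/P)/ln(1+r₁) ≈ 61.74 → 62 more payments.
Total paid = 67·$25.00 + $18.46 = $1,693.46; interest = $1,693.46 − $1,150.00 = $543.46.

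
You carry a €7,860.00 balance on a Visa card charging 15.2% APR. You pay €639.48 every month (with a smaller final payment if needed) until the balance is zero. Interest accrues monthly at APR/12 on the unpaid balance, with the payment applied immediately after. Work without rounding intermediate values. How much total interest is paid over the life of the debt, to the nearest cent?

Monthly rate r = 15.2%/12 = 1.26667% = 0.0126667.
Payoff takes n = ⌈−ln(1 − rB₀/P)/ln(1+r)⌉ = ⌈13.445⌉ = 14 payments; the last is €285.59.
Total paid = 13·€639.48 + €285.59 = €8,598.83.
Total interest = total paid − principal = €8,598.83 − €7,860.00 = €738.83.

€738.83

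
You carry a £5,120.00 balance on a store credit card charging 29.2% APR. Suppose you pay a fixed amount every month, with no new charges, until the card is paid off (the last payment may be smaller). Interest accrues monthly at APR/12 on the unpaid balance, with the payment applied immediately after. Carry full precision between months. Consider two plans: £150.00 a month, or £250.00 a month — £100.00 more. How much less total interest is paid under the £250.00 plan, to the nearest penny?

Monthly rate r = 29.2%/12 = 2.43333% = 0.0243333.
At £150.00/mo: n = ⌈−ln(1 − rB₀/P)/ln(1+r)⌉ = 74 payments (last £126.86); total interest = total paid − £5,120.00 = £5,956.86.
At £250.00/mo: 29 payments (last £173.98); total interest £2,053.98.
Interest saved = £5,956.86 − £2,053.98 = £3,902.88.

£3,902.88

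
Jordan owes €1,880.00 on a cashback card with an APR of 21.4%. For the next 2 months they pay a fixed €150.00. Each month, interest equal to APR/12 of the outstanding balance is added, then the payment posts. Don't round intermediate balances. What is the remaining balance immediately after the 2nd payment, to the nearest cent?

€1,644.98

Monthly rate r = 21.4%/12 = 1.78333% = 0.0178333.
Each month: B ← B·(1+r) − €150.00.
Month 1: interest €33.53; balance after payment €1,763.53.
Month 2: interest €31.45; balance after payment €1,644.98.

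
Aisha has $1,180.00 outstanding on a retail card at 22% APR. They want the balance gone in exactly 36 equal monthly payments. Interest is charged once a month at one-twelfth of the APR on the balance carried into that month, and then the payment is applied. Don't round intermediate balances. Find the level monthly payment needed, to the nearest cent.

$45.06

Monthly rate r = 22%/12 = 1.83333% = 0.0183333.
Level-payment amortization: P = B₀·r / (1 − (1+r)^(−n)) = 1180.00·0.0183333 / (1 − 1.01833^(−36)).
Denominator 1 − (1+r)^(−36) = 0.480050165.
P = 21.6333 / 0.480050165 ≈ 45.06.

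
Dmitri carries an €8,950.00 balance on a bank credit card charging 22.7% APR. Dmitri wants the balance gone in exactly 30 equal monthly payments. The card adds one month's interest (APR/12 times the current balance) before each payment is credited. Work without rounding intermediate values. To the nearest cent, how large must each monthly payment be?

€393.69

Monthly rate r = 22.7%/12 = 1.89167% = 0.0189167.
Level-payment amortization: P = B₀·r / (1 − (1+r)^(−n)) = 8950.00·0.0189167 / (1 − 1.01892^(−30)).
Denominator 1 − (1+r)^(−30) = 0.430045725.
P = 169.304 / 0.430045725 ≈ 393.69.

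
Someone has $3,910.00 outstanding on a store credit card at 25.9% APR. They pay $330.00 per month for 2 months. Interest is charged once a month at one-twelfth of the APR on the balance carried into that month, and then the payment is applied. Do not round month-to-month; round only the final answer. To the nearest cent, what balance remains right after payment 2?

$3,413.48

Monthly rate r = 25.9%/12 = 2.15833% = 0.0215833.
Each month: B ← B·(1+r) − $330.00.
Month 1: interest $84.39; balance after payment $3,664.39.
Month 2: interest $79.09; balance after payment $3,413.48.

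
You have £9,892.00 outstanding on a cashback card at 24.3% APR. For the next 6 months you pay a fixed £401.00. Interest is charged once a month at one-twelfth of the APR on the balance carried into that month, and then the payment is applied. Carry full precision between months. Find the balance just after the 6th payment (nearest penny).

£8,625.25

Monthly rate r = 24.3%/12 = 2.025% = 0.02025.
Each month: B ← B·(1+r) − £401.00.
Month 1: interest £200.31; balance after payment £9,691.31.
Month 2: interest £196.25; balance after payment £9,486.56.
Month 3: interest £192.10; balance after payment £9,277.66.
Month 4: interest £187.87; balance after payment £9,064.54.
Month 5: interest £183.56; balance after payment £8,847.09.
Month 6: interest £179.15; balance after payment £8,625.25.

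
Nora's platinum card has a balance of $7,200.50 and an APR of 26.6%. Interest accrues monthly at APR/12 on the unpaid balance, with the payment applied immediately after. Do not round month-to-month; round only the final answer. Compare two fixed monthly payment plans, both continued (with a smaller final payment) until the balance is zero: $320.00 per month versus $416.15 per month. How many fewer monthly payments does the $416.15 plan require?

Monthly rate r = 26.6%/12 = 2.21667% = 0.0221667.
At $320.00/mo: n = ⌈−ln(1 − rB₀/P)/ln(1+r)⌉ = 32 payments (last $162.28); total interest = total paid − $7,200.50 = $2,881.78.
At $416.15/mo: 23 payments (last $27.33); total interest $1,982.13.
Payments saved = 32 − 23 = 9.

9 fewer payments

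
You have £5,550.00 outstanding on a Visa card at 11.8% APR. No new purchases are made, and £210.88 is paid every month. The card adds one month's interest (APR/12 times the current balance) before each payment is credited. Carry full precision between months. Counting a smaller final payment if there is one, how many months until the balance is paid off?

Monthly rate r = 11.8%/12 = 0.983333% = 0.00983333.
Recurrence: B ← B·(1+r) − £210.88.
Month 1: interest £54.58; balance after payment £5,393.69.
Month 2: interest £53.04; balance after payment £5,235.85.
Closed form: n = −ln(1 − rB₀/P)/ln(1+r) = −ln(0.7412)/ln(1.00983) ≈ 30.605, so the balance reaches zero during payment 31.

31 months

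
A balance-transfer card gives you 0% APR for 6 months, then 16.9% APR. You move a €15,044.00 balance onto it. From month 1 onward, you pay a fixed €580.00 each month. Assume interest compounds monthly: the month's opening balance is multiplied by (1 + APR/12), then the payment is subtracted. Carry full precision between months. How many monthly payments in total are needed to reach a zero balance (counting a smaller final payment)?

30 months

Promo months 1–6 at r₀ = 0%/12 = 0; months 7+ at r₁ = 16.9%/12 = 0.0140833.
After month 6 (no interest yet): B = €15,044.00 − 6·€580.00 = €11,564.00.
Then at r₁ with €580.00/mo: n₂ = −ln(1 − r₁·B/P)/ln(1+r₁) ≈ 23.57 → 24 more payments.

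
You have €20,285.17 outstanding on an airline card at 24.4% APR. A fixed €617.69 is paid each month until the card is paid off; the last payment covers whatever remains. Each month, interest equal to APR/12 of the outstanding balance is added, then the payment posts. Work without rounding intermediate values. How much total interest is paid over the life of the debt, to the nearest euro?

Monthly rate r = 24.4%/12 = 2.03333% = 0.0203333.
Payoff takes n = ⌈−ln(1 − rB₀/P)/ln(1+r)⌉ = ⌈54.740⌉ = 55 payments; the last is €458.24.
Total paid = 54·€617.69 + €458.24 = €33,813.50.
Total interest = total paid − principal = €33,813.50 − €20,285.17 = €13,528.33.

€13,528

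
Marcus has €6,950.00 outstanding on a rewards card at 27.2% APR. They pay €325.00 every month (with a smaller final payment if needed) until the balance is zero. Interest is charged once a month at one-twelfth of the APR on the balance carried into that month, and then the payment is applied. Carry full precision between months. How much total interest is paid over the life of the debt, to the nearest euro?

Monthly rate r = 27.2%/12 = 2.26667% = 0.0226667.
Payoff takes n = ⌈−ln(1 − rB₀/P)/ln(1+r)⌉ = ⌈29.582⌉ = 30 payments; the last is €190.06.
Total paid = 29·€325.00 + €190.06 = €9,615.06.
Total interest = total paid − principal = €9,615.06 − €6,950.00 = €2,665.06.

€2,665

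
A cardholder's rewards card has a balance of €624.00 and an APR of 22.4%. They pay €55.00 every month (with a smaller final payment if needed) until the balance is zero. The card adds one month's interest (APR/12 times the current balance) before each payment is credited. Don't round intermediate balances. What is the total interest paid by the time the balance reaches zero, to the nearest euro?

€84

Monthly rate r = 22.4%/12 = 1.86667% = 0.0186667.
Payoff takes n = ⌈−ln(1 − rB₀/P)/ln(1+r)⌉ = ⌈12.868⌉ = 13 payments; the last is €47.77.
Total paid = 12·€55.00 + €47.77 = €707.77.
Total interest = total paid − principal = €707.77 − €624.00 = €83.77.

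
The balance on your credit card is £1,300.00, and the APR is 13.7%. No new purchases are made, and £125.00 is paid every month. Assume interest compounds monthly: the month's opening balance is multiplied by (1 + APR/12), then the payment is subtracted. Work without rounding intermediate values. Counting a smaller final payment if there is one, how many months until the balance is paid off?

12 payments

Monthly rate r = 13.7%/12 = 1.14167% = 0.0114167.
Recurrence: B ← B·(1+r) − £125.00.
Month 1: interest £14.84; balance after payment £1,189.84.
Month 2: interest £13.58; balance after payment £1,078.43.
Closed form: n = −ln(1 − rB₀/P)/ln(1+r) = −ln(0.88127)/ln(1.01142) ≈ 11.134, so the balance reaches zero during payment 12.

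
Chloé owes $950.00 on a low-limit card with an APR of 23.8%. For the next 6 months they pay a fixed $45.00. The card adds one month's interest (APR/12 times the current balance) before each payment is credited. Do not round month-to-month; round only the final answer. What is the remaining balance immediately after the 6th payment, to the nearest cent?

$785.06

Monthly rate r = 23.8%/12 = 1.98333% = 0.0198333.
Each month: B ← B·(1+r) − $45.00.
Month 1: interest $18.84; balance after payment $923.84.
Month 2: interest $18.32; balance after payment $897.16.
Month 3: interest $17.79; balance after payment $869.96.
Month 4: interest $17.25; balance after payment $842.21.
Month 5: interest $16.70; balance after payment $813.92.
Month 6: interest $16.14; balance after payment $785.06.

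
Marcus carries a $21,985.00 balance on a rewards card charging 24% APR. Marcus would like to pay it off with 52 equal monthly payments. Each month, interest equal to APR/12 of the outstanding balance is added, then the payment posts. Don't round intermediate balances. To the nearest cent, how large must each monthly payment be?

Monthly rate r = 24%/12 = 2% = 0.02.
Level-payment amortization: P = B₀·r / (1 − (1+r)^(−n)) = 21985.00·0.02 / (1 − 1.02^(−52)).
Denominator 1 − (1+r)^(−52) = 0.642898998.
P = 439.7 / 0.642898998 ≈ 683.93.

$683.93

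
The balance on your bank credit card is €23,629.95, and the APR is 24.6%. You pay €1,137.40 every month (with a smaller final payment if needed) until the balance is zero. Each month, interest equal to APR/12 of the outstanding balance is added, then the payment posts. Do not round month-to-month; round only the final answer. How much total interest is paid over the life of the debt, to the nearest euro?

Monthly rate r = 24.6%/12 = 2.05% = 0.0205.
Payoff takes n = ⌈−ln(1 − rB₀/P)/ln(1+r)⌉ = ⌈27.347⌉ = 28 payments; the last is €397.29.
Total paid = 27·€1,137.40 + €397.29 = €31,107.09.
Total interest = total paid − principal = €31,107.09 − €23,629.95 = €7,477.14.

€7,477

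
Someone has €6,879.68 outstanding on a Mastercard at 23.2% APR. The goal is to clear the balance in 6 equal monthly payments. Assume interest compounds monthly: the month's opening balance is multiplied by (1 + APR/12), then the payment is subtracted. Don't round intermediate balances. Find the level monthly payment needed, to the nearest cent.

Monthly rate r = 23.2%/12 = 1.93333% = 0.0193333.
Level-payment amortization: P = B₀·r / (1 − (1+r)^(−n)) = 6879.68·0.0193333 / (1 − 1.01933^(−6)).
Denominator 1 − (1+r)^(−6) = 0.108538397.
P = 133.007 / 0.108538397 ≈ 1225.44.

€1,225.44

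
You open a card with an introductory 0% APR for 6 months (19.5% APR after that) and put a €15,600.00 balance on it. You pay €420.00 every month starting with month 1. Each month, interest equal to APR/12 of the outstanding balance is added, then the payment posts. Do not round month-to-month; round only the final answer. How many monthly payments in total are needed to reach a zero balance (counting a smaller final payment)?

50 payments

Promo months 1–6 at r₀ = 0%/12 = 0; months 7+ at r₁ = 19.5%/12 = 0.01625.
After month 6 (no interest yet): B = €15,600.00 − 6·€420.00 = €13,080.00.
Then at r₁ with €420.00/mo: n₂ = −ln(1 − r₁·B/P)/ln(1+r₁) ≈ 43.76 → 44 more payments.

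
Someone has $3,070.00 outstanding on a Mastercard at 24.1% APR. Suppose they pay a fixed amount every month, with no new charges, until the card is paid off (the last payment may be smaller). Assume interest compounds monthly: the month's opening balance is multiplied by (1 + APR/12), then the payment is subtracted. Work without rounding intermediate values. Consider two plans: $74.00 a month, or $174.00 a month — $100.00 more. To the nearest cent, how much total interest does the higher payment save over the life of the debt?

Monthly rate r = 24.1%/12 = 2.00833% = 0.0200833.
At $74.00/mo: n = ⌈−ln(1 − rB₀/P)/ln(1+r)⌉ = 91 payments (last $4.85); total interest = total paid − $3,070.00 = $3,594.85.
At $174.00/mo: 23 payments (last $0.29); total interest $758.29.
Interest saved = $3,594.85 − $758.29 = $2,836.56.

$2,836.56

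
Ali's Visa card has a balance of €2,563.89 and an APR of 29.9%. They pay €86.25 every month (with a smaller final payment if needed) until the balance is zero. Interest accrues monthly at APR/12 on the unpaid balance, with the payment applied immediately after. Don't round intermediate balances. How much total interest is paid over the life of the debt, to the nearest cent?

Monthly rate r = 29.9%/12 = 2.49167% = 0.0249167.
Payoff takes n = ⌈−ln(1 − rB₀/P)/ln(1+r)⌉ = ⌈54.840⌉ = 55 payments; the last is €72.61.
Total paid = 54·€86.25 + €72.61 = €4,730.11.
Total interest = total paid − principal = €4,730.11 − €2,563.89 = €2,166.22.

€2,166.22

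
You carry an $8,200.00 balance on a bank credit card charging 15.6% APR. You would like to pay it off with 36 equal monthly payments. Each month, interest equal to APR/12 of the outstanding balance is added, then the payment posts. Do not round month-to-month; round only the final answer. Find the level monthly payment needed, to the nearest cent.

$286.67

Monthly rate r = 15.6%/12 = 1.3% = 0.013.
Level-payment amortization: P = B₀·r / (1 − (1+r)^(−n)) = 8200.00·0.013 / (1 − 1.013^(−36)).
Denominator 1 − (1+r)^(−36) = 0.371854913.
P = 106.6 / 0.371854913 ≈ 286.67.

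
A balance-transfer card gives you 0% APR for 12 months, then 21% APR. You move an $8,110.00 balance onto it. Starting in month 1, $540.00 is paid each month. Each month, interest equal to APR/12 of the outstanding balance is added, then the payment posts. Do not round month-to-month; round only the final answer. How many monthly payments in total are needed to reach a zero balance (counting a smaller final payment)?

Promo months 1–12 at r₀ = 0%/12 = 0; months 13+ at r₁ = 21%/12 = 0.0175.
After month 12 (no interest yet): B = $8,110.00 − 12·$540.00 = $1,630.00.
Then at r₁ with $540.00/mo: n₂ = −ln(1 − r₁·B/P)/ln(1+r₁) ≈ 3.13 → 4 more payments.

16 months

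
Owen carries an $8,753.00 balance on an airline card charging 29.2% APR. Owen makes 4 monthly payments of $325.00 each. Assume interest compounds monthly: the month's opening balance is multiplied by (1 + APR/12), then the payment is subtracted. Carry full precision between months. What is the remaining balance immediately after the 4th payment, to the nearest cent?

$8,288.34

Monthly rate r = 29.2%/12 = 2.43333% = 0.0243333.
Each month: B ← B·(1+r) − $325.00.
Month 1: interest $212.99; balance after payment $8,640.99.
Month 2: interest $210.26; balance after payment $8,526.25.
Month 3: interest $207.47; balance after payment $8,408.73.
Month 4: interest $204.61; balance after payment $8,288.34.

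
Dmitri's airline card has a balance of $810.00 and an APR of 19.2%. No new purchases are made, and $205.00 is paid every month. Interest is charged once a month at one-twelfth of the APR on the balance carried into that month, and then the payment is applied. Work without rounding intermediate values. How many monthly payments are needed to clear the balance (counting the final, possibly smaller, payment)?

5 payments

Monthly rate r = 19.2%/12 = 1.6% = 0.016.
Recurrence: B ← B·(1+r) − $205.00.
Month 1: interest $12.96; balance after payment $617.96.
Month 2: interest $9.89; balance after payment $422.85.
Month 3: interest $6.77; balance after payment $224.61.
Month 4: interest $3.59; balance after payment $23.21.
Month 5: interest $0.37; balance after payment $0.00.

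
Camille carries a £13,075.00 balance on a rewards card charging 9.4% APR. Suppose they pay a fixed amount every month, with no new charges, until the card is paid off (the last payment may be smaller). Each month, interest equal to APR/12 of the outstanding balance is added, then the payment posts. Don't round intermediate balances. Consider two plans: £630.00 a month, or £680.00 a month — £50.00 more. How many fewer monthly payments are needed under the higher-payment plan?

Monthly rate r = 9.4%/12 = 0.783333% = 0.00783333.
At £630.00/mo: n = ⌈−ln(1 − rB₀/P)/ln(1+r)⌉ = 23 payments (last £465.46); total interest = total paid − £13,075.00 = £1,250.46.
At £680.00/mo: 21 payments (last £626.88); total interest £1,151.88.
Payments saved = 23 − 21 = 2.

2 fewer payments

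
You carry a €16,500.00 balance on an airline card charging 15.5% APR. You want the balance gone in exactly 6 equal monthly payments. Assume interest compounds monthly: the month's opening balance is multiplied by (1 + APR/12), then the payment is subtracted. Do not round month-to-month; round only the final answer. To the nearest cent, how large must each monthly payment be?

€2,875.65

Monthly rate r = 15.5%/12 = 1.29167% = 0.0129167.
Level-payment amortization: P = B₀·r / (1 − (1+r)^(−n)) = 16500.00·0.0129167 / (1 − 1.01292^(−6)).
Denominator 1 − (1+r)^(−6) = 0.0741136165.
P = 213.125 / 0.0741136165 ≈ 2875.65.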